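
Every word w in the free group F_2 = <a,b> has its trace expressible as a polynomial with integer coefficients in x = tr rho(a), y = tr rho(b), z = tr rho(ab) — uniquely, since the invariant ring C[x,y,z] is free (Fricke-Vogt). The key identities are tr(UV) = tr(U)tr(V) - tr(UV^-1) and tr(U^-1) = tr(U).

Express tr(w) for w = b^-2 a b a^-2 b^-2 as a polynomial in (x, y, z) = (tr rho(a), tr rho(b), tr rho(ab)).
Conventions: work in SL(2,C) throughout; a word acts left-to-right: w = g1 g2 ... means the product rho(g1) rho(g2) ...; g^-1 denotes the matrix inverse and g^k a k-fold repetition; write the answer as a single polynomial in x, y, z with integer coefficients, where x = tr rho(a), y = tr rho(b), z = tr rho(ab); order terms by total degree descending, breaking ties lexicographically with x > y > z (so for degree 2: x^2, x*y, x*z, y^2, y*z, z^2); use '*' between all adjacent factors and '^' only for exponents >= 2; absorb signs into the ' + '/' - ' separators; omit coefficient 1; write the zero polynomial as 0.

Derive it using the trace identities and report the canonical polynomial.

-x^2*y^4*z + x^3*y^3 + x*y^5 + x*y^3*z^2 + 2*x^2*y^2*z - 2*x^3*y - 6*x*y^3 - 2*x*y*z^2 + y^2*z + 7*x*y - z

next, tr(a b a) = tr(a) tr(b a) - tr(b)   [square of a] = x*z - y
tr(a b a b) = tr(b a) tr(b a) - tr(1)   [split at a repeated b] = z^2 - 2
tr(b^-1 a b a) = tr(a b a) tr(b) - tr(a b a b)   [inverse elimination on b] = x*y*z - y^2 - z^2 + 2
tr(a b a^-1 b^-1) = tr(b^-1 a b) tr(a) - tr(b^-1 a b a)   [inverse elimination on a] = -x*y*z + x^2 + y^2 + z^2 - 2
next, tr(b^-1 a b a^-1 b^-1) = tr(a b a^-1 b^-1) tr(b) - tr(a b a^-1)   [inverse elimination on b] = -x*y^2*z + x^2*y + y^3 + y*z^2 - 3*y
tr(b^-3 a b a^-1) = tr(b^-1 a b a^-1 b^-1) tr(b) - tr(b^-1 a b a^-1)   [inverse elimination on b] = -x*y^3*z + x^2*y^2 + y^4 + y^2*z^2 + x*y*z - x^2 - 4*y^2 - z^2 + 2
next, tr(b^-1 a) = tr(a) tr(b) - tr(a b)   [inverse elimination on b] = x*y - z
tr(b^-2 a) = tr(b^-1 a) tr(b) - tr(b^-1 a b)   [inverse elimination on b] = x*y^2 - y*z - x
and tr(b^-2 a b a^-2 b^-1) = tr(b^-3 a b a^-1) tr(a) - tr(b^-3 a b)   [inverse elimination on a] = -x^2*y^3*z + x^3*y^2 + x*y^4 + x*y^2*z^2 + x^2*y*z - x^3 - 5*x*y^2 - x*z^2 + y*z + 3*x
next, tr(b a b) = tr(b) tr(a b) - tr(a)   [square of b] = y*z - x
and tr(a^-1 b a b) = tr(b a b) tr(a) - tr(b a b a)   [inverse elimination on a] = x*y*z - x^2 - z^2 + 2
tr(a b a^-2 b) = tr(a^-1 b a b) tr(a) - tr(a^-1 b a b a)   [inverse elimination on a] = x^2*y*z - x^3 - x*z^2 - y*z + 3*x
tr(a b a^-2 b^-1) = tr(a b a^-2) tr(b) - tr(a b a^-2 b)   [inverse elimination on b] = -x^2*y*z + x^3 + x*y^2 + x*z^2 - 3*x
tr(b^-2 a b a^-2) = tr(a b a^-2 b^-1) tr(b) - tr(a b a^-2)   [inverse elimination on b] = -x^2*y^2*z + x^3*y + x*y^3 + x*y*z^2 - 4*x*y + z
and tr(b^-2 a b a^-2 b^-2) = tr(b^-2 a b a^-2 b^-1) tr(b) - tr(b^-2 a b a^-2)   [inverse elimination on b] = -x^2*y^4*z + x^3*y^3 + x*y^5 + x*y^3*z^2 + 2*x^2*y^2*z - 2*x^3*y - 6*x*y^3 - 2*x*y*z^2 + y^2*z + 7*x*y - z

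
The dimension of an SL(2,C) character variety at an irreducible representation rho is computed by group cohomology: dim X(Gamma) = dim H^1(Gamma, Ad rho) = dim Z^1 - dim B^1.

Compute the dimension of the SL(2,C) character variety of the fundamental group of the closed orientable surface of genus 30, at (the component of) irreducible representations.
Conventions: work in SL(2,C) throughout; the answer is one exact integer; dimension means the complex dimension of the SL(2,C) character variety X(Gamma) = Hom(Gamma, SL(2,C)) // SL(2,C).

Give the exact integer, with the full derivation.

174

pi_1 of the closed genus-30 surface has 60 generators bound by the single product-of-commutators relator.
A cocycle assigns one sl_2 vector per generator subject to the relator condition d_2(z) = 0: dim of the unconstrained space is 3*2g = 180.
H^2 = coker(d_2) is dual to H^0 = 0 at irreducible rho (Poincare duality), so d_2 is onto: dim Z^1 = 177.
As always at irreducible rho, dim B^1 = 3.
dim H^1 = 177 - 3 = 174 = dim X.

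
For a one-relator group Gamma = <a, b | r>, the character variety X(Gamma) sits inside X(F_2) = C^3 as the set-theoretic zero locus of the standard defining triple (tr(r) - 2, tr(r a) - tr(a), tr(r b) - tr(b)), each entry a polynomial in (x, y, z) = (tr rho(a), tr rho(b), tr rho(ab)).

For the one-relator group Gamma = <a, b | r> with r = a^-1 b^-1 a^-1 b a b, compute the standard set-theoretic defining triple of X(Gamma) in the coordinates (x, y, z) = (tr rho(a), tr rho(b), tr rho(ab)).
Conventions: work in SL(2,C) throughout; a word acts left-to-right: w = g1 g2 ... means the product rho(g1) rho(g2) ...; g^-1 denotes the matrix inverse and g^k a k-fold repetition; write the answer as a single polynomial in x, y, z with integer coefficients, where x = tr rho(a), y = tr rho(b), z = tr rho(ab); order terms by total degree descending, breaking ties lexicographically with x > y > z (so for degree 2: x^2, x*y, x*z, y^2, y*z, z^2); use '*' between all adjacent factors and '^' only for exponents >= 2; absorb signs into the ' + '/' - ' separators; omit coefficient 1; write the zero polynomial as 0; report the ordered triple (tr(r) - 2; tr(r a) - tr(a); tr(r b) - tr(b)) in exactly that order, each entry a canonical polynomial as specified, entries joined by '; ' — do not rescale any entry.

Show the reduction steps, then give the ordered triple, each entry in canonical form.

x*y*z^2 - x^2*z - y^2*z - z^3 + x*y + 3*z - 2; -x + y; x*y^2*z^2 - x^2*y*z - y^3*z - y*z^3 + x*y^2 + 3*y*z - x - y

use: tr(a b a) = tr(a) tr(b a) - tr(b)   [square of a] = x*z - y
tr(b a b a) = tr(b a) tr(b a) - tr(1)   [split at a repeated b] = z^2 - 2
tr(b a b) = tr(b) tr(a b) - tr(a)   [square of b] = y*z - x
tr(a b a b a) = tr(a) tr(b a b a) - tr(b a b)   [square of a] = x*z^2 - y*z - x
apply: tr(a b a b a b) = tr(a b a b) tr(a b) - tr(b a)   [split at a repeated a] = z^3 - 3*z
use: tr(b a b a b^-1 a) = tr(a b a b a) tr(b) - tr(a b a b a b)   [inverse elimination on b] = x*y*z^2 - y^2*z - z^3 - x*y + 3*z
apply: tr(b^-1 a^-1 b a b a) = tr(b a b a b^-1) tr(a) - tr(b a b a b^-1 a)   [inverse elimination on a] = -x*y*z^2 + x^2*z + y^2*z + z^3 - 3*z
use: tr(a^-1 b^-1 a^-1 b a b) = tr(b^-1 a^-1 b a b) tr(a) - tr(b^-1 a^-1 b a b a)   [inverse elimination on a] = x*y*z^2 - x^2*z - y^2*z - z^3 + x*y + 3*z
tr(b a b^2) = tr(b) tr(b a b) - tr(b a) = y^2*z - x*y - z
tr(b a b^2 a) = tr(b) tr(a b a b) - tr(a b a) = y*z^2 - x*z - y
apply: tr(b a b^2 a^-1) = tr(b a b^2) tr(a) - tr(b a b^2 a) = x*y^2*z - x^2*y - y*z^2 + y
use: tr(a^-1 b a b^2 a^-1) = tr(b a b^2 a^-1) tr(a) - tr(b a b^2) = x^2*y^2*z - x^3*y - x*y*z^2 - y^2*z + 2*x*y + z
tr(b^2 a b^2) = tr(b) tr(b^2 a b) - tr(b^2 a) = y^3*z - x*y^2 - 2*y*z + x
apply: tr(b^2) = tr(b) tr(b) - tr(1) = y^2 - 2
apply: tr(a b^2 a) = tr(a) tr(b^2 a) - tr(b^2) = x*y*z - x^2 - y^2 + 2
apply: tr(b^2 a b^2 a) = tr(b) tr(a b^2 a b) - tr(a b^2 a) = y^2*z^2 - 2*x*y*z + x^2 - 2
tr(b a b^2 a^-1 b) = tr(b^2 a b^2) tr(a) - tr(b^2 a b^2 a) = x*y^3*z - x^2*y^2 - y^2*z^2 + 2
apply: tr(b a b a b^2) = tr(b) tr(a b a b^2) - tr(a b a b) = y^2*z^2 - x*y*z - y^2 - z^2 + 2
tr(b a b a b^2 a) = tr(b) tr(a b a b a b) - tr(a b a b a) = y*z^3 - x*z^2 - 2*y*z + x
tr(b a b^2 a^-1 b a) = tr(b a b a b^2) tr(a) - tr(b a b a b^2 a) = x*y^2*z^2 - x^2*y*z - y*z^3 - x*y^2 + 2*y*z + x
apply: tr(a^-1 b a b^2 a^-1 b) = tr(b a b^2 a^-1 b) tr(a) - tr(b a b^2 a^-1 b a) = x^2*y^3*z - x^3*y^2 - 2*x*y^2*z^2 + x^2*y*z + y*z^3 + x*y^2 - 2*y*z + x
apply: tr(a^-1 b^-1 a^-1 b a b^2) = tr(a^-1 b a b^2 a^-1) tr(b) - tr(a^-1 b a b^2 a^-1 b) = x*y^2*z^2 - x^2*y*z - y^3*z - y*z^3 + x*y^2 + 3*y*z - x
assemble the triple (tr(r) - 2; tr(r a) - x; tr(r b) - y)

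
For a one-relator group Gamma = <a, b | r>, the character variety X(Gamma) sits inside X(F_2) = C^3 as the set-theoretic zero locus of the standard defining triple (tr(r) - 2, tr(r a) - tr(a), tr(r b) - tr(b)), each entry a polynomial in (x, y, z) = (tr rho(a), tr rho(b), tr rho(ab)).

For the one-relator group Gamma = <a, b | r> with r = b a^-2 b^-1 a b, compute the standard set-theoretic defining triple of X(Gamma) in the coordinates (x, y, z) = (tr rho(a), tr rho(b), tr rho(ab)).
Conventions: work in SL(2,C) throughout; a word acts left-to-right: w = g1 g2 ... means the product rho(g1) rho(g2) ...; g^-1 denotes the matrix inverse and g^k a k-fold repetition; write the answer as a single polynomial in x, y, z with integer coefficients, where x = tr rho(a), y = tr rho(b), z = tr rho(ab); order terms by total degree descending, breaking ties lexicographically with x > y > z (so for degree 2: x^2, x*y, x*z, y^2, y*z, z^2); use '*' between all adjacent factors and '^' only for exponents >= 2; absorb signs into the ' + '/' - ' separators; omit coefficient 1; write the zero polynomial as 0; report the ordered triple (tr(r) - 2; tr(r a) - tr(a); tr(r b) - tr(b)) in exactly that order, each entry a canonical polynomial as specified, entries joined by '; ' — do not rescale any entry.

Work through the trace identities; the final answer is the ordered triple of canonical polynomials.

trace(a^2 b) = trace(a) * trace(b a) - trace(b)  (reduce the a square) = x*z - y
next, trace(a^2) = trace(a) * trace(a) - trace(1)  (reduce the a square) = x^2 - 2
next, trace(a b^2 a) = trace(b) * trace(a^2 b) - trace(a^2)  (reduce the b square) = x*y*z - x^2 - y^2 + 2
trace(a b a b) = trace(b a) * trace(b a) - trace(1)  (split on b) = z^2 - 2
trace(a b^2 a b) = trace(b) * trace(a b a b) - trace(a b a)  (reduce the b square) = y*z^2 - x*z - y
next, trace(b^-1 a b^2 a) = trace(a b^2 a) * trace(b) - trace(a b^2 a b)  (eliminate b^-1) = x*y^2*z - x^2*y - y^3 - y*z^2 + x*z + 3*y
trace(b^-1 a b^2 a^-1) = trace(b^-1 a b^2) * trace(a) - trace(b^-1 a b^2 a)  (eliminate a^-1) = -x*y^2*z + x^2*y + y^3 + y*z^2 - 3*y
trace(b a^-2 b^-1 a b) = trace(b^-1 a b^2 a^-1) * trace(a) - trace(b^-1 a b^2)  (eliminate a^-1) = -x^2*y^2*z + x^3*y + x*y^3 + x*y*z^2 - 3*x*y - z
trace(b a b) = trace(b) * trace(a b) - trace(a)   [square of b] = y*z - x
and trace(b a b a^-1) = trace(b a b) * trace(a) - trace(b a b a)   [inverse elimination on a] = x*y*z - x^2 - z^2 + 2
and trace(b a b a b a) = trace(b a) * trace(b a b a) - trace(b^-1 a^-1)   [split at a repeated b] = z^3 - 3*z
next, trace(a^-1 b a b a b) = trace(b a b a b) * trace(a) - trace(b a b a b a)   [inverse elimination on a] = x*y*z^2 - x^2*z - z^3 - x*y + 3*z
and trace(a b a b a^-2 b) = trace(a^-1 b a b a b) * trace(a) - trace(a^-1 b a b a b a)   [inverse elimination on a] = x^2*y*z^2 - x^3*z - x*z^3 - x^2*y - y*z^2 + 4*x*z + y
and trace(b a^-2 b^-1 a b a) = trace(a b a b a^-2) * trace(b) - trace(a b a b a^-2 b)   [inverse elimination on b] = -x^2*y*z^2 + x^3*z + x*y^2*z + x*z^3 - 4*x*z + y
next, trace(b^2) = trace(b) * trace(b) - trace(1) = y^2 - 2
next, trace(b^3) = trace(b) * trace(b^2) - trace(b) = y^3 - 3*y
next, trace(b a b^2) = trace(b) * trace(b a b) - trace(b a) = y^2*z - x*y - z
trace(b a b^3) = trace(b) * trace(b a b^2) - trace(b a b) = y^3*z - x*y^2 - 2*y*z + x
and trace(b a b^3 a) = trace(b) * trace(a b a b^2) - trace(a b a b) = y^2*z^2 - x*y*z - y^2 - z^2 + 2
trace(a b^3 a^-1 b) = trace(b a b^3) * trace(a) - trace(b a b^3 a) = x*y^3*z - x^2*y^2 - y^2*z^2 - x*y*z + x^2 + y^2 + z^2 - 2
and trace(a^-1 b^-1 a b^3) = trace(a b^3 a^-1) * trace(b) - trace(a b^3 a^-1 b) = -x*y^3*z + x^2*y^2 + y^4 + y^2*z^2 + x*y*z - x^2 - 4*y^2 - z^2 + 2
trace(b a^-2 b^-1 a b^2) = trace(a^-1 b^-1 a b^3) * trace(a) - trace(a^-1 b^-1 a b^3 a) = -x^2*y^3*z + x^3*y^2 + x*y^4 + x*y^2*z^2 + x^2*y*z - x^3 - 4*x*y^2 - x*z^2 - y*z + 3*x
assemble the triple (trace(r) - 2; trace(r a) - x; trace(r b) - y)

-x^2*y^2*z + x^3*y + x*y^3 + x*y*z^2 - 3*x*y - z - 2; -x^2*y*z^2 + x^3*z + x*y^2*z + x*z^3 - 4*x*z - x + y; -x^2*y^3*z + x^3*y^2 + x*y^4 + x*y^2*z^2 + x^2*y*z - x^3 - 4*x*y^2 - x*z^2 - y*z + 3*x - y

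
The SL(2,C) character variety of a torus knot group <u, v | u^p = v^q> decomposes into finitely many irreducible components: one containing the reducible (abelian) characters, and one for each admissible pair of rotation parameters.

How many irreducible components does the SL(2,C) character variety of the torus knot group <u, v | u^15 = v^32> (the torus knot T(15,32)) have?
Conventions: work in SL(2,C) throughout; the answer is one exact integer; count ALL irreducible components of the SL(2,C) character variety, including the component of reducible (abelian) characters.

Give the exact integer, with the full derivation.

218

In the torus knot group T(15,32), u^15 = v^32 is central, so an irreducible representation sends it to +I or -I (Schur).
This locks tr(u) to 2*cos(pi*alpha/15), alpha in 1..14, and tr(v) to 2*cos(pi*beta/32), beta in 1..31, on each component of irreducible characters.
u^15 = (-1)^alpha I and v^32 = (-1)^beta I must agree, so alpha and beta have equal parity.
Counting: 7 odd alphas x 16 odd betas + 7 even alphas x 15 even betas = 112 + 105 = 217.
components with irreducible characters: 217; plus the single component of reducible (abelian) characters: total 218.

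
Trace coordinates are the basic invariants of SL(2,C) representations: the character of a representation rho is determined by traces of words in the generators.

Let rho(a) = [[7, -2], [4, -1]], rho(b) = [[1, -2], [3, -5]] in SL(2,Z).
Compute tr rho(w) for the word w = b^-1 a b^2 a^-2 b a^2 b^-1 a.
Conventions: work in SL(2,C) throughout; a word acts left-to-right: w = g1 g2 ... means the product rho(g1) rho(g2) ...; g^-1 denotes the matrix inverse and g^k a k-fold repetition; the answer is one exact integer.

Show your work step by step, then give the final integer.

rho(b^-1) = [[-5, 2], [-3, 1]]
... * rho(a) = [[7, -2], [4, -1]]  ->  [[-27, 8], [-17, 5]]
... * rho(b) = [[1, -2], [3, -5]]  ->  [[-3, 14], [-2, 9]]
... * rho(b) = [[1, -2], [3, -5]]  ->  [[39, -64], [25, -41]]
... * rho(a^-1) = [[-1, 2], [-4, 7]]  ->  [[217, -370], [139, -237]]
... * rho(a^-1) = [[-1, 2], [-4, 7]]  ->  [[1263, -2156], [809, -1381]]
... * rho(b) = [[1, -2], [3, -5]]  ->  [[-5205, 8254], [-3334, 5287]]
... * rho(a) = [[7, -2], [4, -1]]  ->  [[-3419, 2156], [-2190, 1381]]
... * rho(a) = [[7, -2], [4, -1]]  ->  [[-15309, 4682], [-9806, 2999]]
... * rho(b^-1) = [[-5, 2], [-3, 1]]  ->  [[62499, -25936], [40033, -16613]]
... * rho(a) = [[7, -2], [4, -1]]  ->  [[333749, -99062], [213779, -63453]]
tr = 333749 + -63453 = 270296

270296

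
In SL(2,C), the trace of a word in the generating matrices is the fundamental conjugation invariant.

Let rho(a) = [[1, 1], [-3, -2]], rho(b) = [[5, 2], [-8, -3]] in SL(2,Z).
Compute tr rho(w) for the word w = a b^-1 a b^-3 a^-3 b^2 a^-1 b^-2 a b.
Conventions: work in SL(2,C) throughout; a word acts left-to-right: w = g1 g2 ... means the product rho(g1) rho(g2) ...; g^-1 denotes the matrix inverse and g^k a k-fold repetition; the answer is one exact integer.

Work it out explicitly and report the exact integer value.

rho(a) = [[1, 1], [-3, -2]]
... * rho(b^-1) = [[-3, -2], [8, 5]]  ->  [[5, 3], [-7, -4]]
... * rho(a) = [[1, 1], [-3, -2]]  ->  [[-4, -1], [5, 1]]
... * rho(b^-1) = [[-3, -2], [8, 5]]  ->  [[4, 3], [-7, -5]]
... * rho(b^-1) = [[-3, -2], [8, 5]]  ->  [[12, 7], [-19, -11]]
... * rho(b^-1) = [[-3, -2], [8, 5]]  ->  [[20, 11], [-31, -17]]
... * rho(a^-1) = [[-2, -1], [3, 1]]  ->  [[-7, -9], [11, 14]]
... * rho(a^-1) = [[-2, -1], [3, 1]]  ->  [[-13, -2], [20, 3]]
... * rho(a^-1) = [[-2, -1], [3, 1]]  ->  [[20, 11], [-31, -17]]
... * rho(b) = [[5, 2], [-8, -3]]  ->  [[12, 7], [-19, -11]]
... * rho(b) = [[5, 2], [-8, -3]]  ->  [[4, 3], [-7, -5]]
... * rho(a^-1) = [[-2, -1], [3, 1]]  ->  [[1, -1], [-1, 2]]
... * rho(b^-1) = [[-3, -2], [8, 5]]  ->  [[-11, -7], [19, 12]]
... * rho(b^-1) = [[-3, -2], [8, 5]]  ->  [[-23, -13], [39, 22]]
... * rho(a) = [[1, 1], [-3, -2]]  ->  [[16, 3], [-27, -5]]
... * rho(b) = [[5, 2], [-8, -3]]  ->  [[56, 23], [-95, -39]]
tr = 56 + -39 = 17

17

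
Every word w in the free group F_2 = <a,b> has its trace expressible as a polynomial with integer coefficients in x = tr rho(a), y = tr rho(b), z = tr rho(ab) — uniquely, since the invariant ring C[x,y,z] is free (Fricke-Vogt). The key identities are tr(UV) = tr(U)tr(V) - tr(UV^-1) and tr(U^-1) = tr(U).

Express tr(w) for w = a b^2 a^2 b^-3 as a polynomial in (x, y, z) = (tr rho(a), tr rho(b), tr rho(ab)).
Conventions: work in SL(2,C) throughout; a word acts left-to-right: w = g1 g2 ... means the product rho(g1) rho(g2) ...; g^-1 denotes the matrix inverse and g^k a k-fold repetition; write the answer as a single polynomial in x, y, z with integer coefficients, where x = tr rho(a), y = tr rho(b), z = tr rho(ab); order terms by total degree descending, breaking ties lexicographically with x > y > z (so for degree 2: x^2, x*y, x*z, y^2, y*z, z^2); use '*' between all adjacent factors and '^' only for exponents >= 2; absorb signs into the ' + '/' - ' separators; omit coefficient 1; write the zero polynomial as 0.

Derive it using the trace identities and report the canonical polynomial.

next, tr(a^2 b) = tr(a)*tr(b a) - tr(b)   [square of a] = x*z - y
tr(a^2) = tr(a)*tr(a) - tr(1)   [square of a] = x^2 - 2
next, tr(a b^2 a) = tr(b)*tr(a^2 b) - tr(a^2)   [square of b] = x*y*z - x^2 - y^2 + 2
and tr(a b^2) = tr(b)*tr(a b) - tr(a)   [square of b] = y*z - x
and tr(a b^2 a^2) = tr(a)*tr(a b^2 a) - tr(a b^2)   [square of a] = x^2*y*z - x^3 - x*y^2 - y*z + 3*x
next, tr(b a b a) = tr(b a)*tr(b a) - tr(1)   [split at a repeated b] = z^2 - 2
next, tr(a^2 b a b) = tr(a)*tr(b a b a) - tr(b a b)   [square of a] = x*z^2 - y*z - x
next, tr(a^2 b a) = tr(a)*tr(b a^2) - tr(b a)   [square of a] = x^2*z - x*y - z
next, tr(a b^2 a^2 b) = tr(b)*tr(a^2 b a b) - tr(a^2 b a)   [square of b] = x*y*z^2 - x^2*z - y^2*z + z
next, tr(b^-1 a b^2 a^2) = tr(a b^2 a^2)*tr(b) - tr(a b^2 a^2 b)   [inverse elimination on b] = x^2*y^2*z - x^3*y - x*y^3 - x*y*z^2 + x^2*z + 3*x*y - z
next, tr(b^-2 a b^2 a^2) = tr(b^-1 a b^2 a^2)*tr(b) - tr(b^-1 a b^2 a^2 b)   [inverse elimination on b] = x^2*y^3*z - x^3*y^2 - x*y^4 - x*y^2*z^2 + x^3 + 4*x*y^2 - 3*x
tr(a b^2 a^2 b^-3) = tr(b^-2 a b^2 a^2)*tr(b) - tr(b^-2 a b^2 a^2 b)   [inverse elimination on b] = x^2*y^4*z - x^3*y^3 - x*y^5 - x*y^3*z^2 - x^2*y^2*z + 2*x^3*y + 5*x*y^3 + x*y*z^2 - x^2*z - 6*x*y + z

x^2*y^4*z - x^3*y^3 - x*y^5 - x*y^3*z^2 - x^2*y^2*z + 2*x^3*y + 5*x*y^3 + x*y*z^2 - x^2*z - 6*x*y + z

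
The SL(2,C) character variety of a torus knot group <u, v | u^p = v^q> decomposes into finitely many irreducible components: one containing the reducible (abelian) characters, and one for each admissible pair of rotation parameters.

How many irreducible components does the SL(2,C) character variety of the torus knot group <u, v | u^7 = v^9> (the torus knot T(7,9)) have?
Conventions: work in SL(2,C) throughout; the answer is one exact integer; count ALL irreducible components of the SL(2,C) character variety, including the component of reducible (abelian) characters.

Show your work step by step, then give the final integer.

25

Gamma = < u, v | u^7 = v^9 > (torus knot T(7,9)); the central element u^7 = v^9 acts as +I or -I in any irreducible SL(2,C) representation.
This locks tr(u) to 2*cos(pi*alpha/7), alpha in 1..6, and tr(v) to 2*cos(pi*beta/9), beta in 1..8, on each component of irreducible characters.
The two central values (-1)^alpha I and (-1)^beta I must be the same matrix, so alpha and beta share a parity.
Enumerate parity-matched pairs: 3*4 odd-odd plus 3*4 even-even gives 24.
That is 24 components of irreducible characters, and with the reducible (abelian) component the total is 25.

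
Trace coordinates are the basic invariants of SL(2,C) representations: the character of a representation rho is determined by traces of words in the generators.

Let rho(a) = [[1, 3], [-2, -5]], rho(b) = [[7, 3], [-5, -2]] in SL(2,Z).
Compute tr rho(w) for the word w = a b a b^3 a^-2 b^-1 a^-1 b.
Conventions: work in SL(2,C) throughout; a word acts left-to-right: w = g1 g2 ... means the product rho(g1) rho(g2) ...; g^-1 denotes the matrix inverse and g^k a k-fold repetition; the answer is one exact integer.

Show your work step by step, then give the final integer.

-42676

rho(a) = [[1, 3], [-2, -5]]
... * rho(b) = [[7, 3], [-5, -2]]  ->  [[-8, -3], [11, 4]]
... * rho(a) = [[1, 3], [-2, -5]]  ->  [[-2, -9], [3, 13]]
... * rho(b) = [[7, 3], [-5, -2]]  ->  [[31, 12], [-44, -17]]
... * rho(b) = [[7, 3], [-5, -2]]  ->  [[157, 69], [-223, -98]]
... * rho(b) = [[7, 3], [-5, -2]]  ->  [[754, 333], [-1071, -473]]
... * rho(a^-1) = [[-5, -3], [2, 1]]  ->  [[-3104, -1929], [4409, 2740]]
... * rho(a^-1) = [[-5, -3], [2, 1]]  ->  [[11662, 7383], [-16565, -10487]]
... * rho(b^-1) = [[-2, -3], [5, 7]]  ->  [[13591, 16695], [-19305, -23714]]
... * rho(a^-1) = [[-5, -3], [2, 1]]  ->  [[-34565, -24078], [49097, 34201]]
... * rho(b) = [[7, 3], [-5, -2]]  ->  [[-121565, -55539], [172674, 78889]]
tr = -121565 + 78889 = -42676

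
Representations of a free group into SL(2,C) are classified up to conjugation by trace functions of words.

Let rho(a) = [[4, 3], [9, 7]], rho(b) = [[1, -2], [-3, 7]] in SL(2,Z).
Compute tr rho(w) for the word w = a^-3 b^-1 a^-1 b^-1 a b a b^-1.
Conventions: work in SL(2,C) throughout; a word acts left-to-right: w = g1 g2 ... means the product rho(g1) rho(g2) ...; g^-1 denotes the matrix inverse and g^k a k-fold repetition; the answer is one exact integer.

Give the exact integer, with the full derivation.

112810697

rho(a^-1) = [[7, -3], [-9, 4]]
... * rho(a^-1) = [[7, -3], [-9, 4]]  ->  [[76, -33], [-99, 43]]
... * rho(a^-1) = [[7, -3], [-9, 4]]  ->  [[829, -360], [-1080, 469]]
... * rho(b^-1) = [[7, 2], [3, 1]]  ->  [[4723, 1298], [-6153, -1691]]
... * rho(a^-1) = [[7, -3], [-9, 4]]  ->  [[21379, -8977], [-27852, 11695]]
... * rho(b^-1) = [[7, 2], [3, 1]]  ->  [[122722, 33781], [-159879, -44009]]
... * rho(a) = [[4, 3], [9, 7]]  ->  [[794917, 604633], [-1035597, -787700]]
... * rho(b) = [[1, -2], [-3, 7]]  ->  [[-1018982, 2642597], [1327503, -3442706]]
... * rho(a) = [[4, 3], [9, 7]]  ->  [[19707445, 15441233], [-25674342, -20116433]]
... * rho(b^-1) = [[7, 2], [3, 1]]  ->  [[184275814, 54856123], [-240069693, -71465117]]
tr = 184275814 + -71465117 = 112810697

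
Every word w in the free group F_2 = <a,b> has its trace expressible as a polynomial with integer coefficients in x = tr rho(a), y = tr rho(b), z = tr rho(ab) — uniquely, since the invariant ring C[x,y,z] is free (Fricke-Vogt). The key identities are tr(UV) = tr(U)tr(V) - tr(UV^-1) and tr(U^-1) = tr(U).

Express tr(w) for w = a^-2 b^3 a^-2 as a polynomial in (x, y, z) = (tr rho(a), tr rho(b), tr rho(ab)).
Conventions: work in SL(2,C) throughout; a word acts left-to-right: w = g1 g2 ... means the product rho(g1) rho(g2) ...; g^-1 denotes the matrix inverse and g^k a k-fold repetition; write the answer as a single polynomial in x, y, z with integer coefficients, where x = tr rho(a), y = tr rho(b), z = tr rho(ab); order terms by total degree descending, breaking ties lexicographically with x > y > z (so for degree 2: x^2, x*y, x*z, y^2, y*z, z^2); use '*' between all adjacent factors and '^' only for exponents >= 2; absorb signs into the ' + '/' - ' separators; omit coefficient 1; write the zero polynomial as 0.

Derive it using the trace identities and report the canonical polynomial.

tr(b^2) = tr(b)*tr(b) - tr(1)  (reduce the b square) = y^2 - 2
so tr(b^3) = tr(b)*tr(b^2) - tr(b)  (reduce the b square) = y^3 - 3*y
reduce: tr(b a b) = tr(b)*tr(a b) - tr(a)  (reduce the b square) = y*z - x
so tr(b^3 a) = tr(b)*tr(b a b) - tr(b a)  (reduce the b square) = y^2*z - x*y - z
tr(a^-1 b^3) = tr(b^3)*tr(a) - tr(b^3 a)  (eliminate a^-1) = x*y^3 - y^2*z - 2*x*y + z
tr(a^-1 b^3 a^-1) = tr(a^-1 b^3)*tr(a) - tr(a^-1 b^3 a)  (eliminate a^-1) = x^2*y^3 - x*y^2*z - 2*x^2*y - y^3 + x*z + 3*y
tr(b^3 a^-3) = tr(a^-1 b^3 a^-1)*tr(a) - tr(a^-1 b^3)  (eliminate a^-1) = x^3*y^3 - x^2*y^2*z - 2*x^3*y - 2*x*y^3 + x^2*z + y^2*z + 5*x*y - z
tr(a^-2 b^3 a^-2) = tr(b^3 a^-3)*tr(a) - tr(b^3 a^-2)  (eliminate a^-1) = x^4*y^3 - x^3*y^2*z - 2*x^4*y - 3*x^2*y^3 + x^3*z + 2*x*y^2*z + 7*x^2*y + y^3 - 2*x*z - 3*y

x^4*y^3 - x^3*y^2*z - 2*x^4*y - 3*x^2*y^3 + x^3*z + 2*x*y^2*z + 7*x^2*y + y^3 - 2*x*z - 3*y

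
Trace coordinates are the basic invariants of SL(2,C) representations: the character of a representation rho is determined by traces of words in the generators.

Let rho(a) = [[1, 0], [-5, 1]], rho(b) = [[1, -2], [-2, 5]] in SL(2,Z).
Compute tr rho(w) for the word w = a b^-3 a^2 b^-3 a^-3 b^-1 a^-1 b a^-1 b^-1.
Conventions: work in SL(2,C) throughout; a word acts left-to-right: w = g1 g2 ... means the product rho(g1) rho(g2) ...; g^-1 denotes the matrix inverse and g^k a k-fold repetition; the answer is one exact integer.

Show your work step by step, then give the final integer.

rho(a) = [[1, 0], [-5, 1]]
... * rho(b^-1) = [[5, 2], [2, 1]]  ->  [[5, 2], [-23, -9]]
... * rho(b^-1) = [[5, 2], [2, 1]]  ->  [[29, 12], [-133, -55]]
... * rho(b^-1) = [[5, 2], [2, 1]]  ->  [[169, 70], [-775, -321]]
... * rho(a) = [[1, 0], [-5, 1]]  ->  [[-181, 70], [830, -321]]
... * rho(a) = [[1, 0], [-5, 1]]  ->  [[-531, 70], [2435, -321]]
... * rho(b^-1) = [[5, 2], [2, 1]]  ->  [[-2515, -992], [11533, 4549]]
... * rho(b^-1) = [[5, 2], [2, 1]]  ->  [[-14559, -6022], [66763, 27615]]
... * rho(b^-1) = [[5, 2], [2, 1]]  ->  [[-84839, -35140], [389045, 161141]]
... * rho(a^-1) = [[1, 0], [5, 1]]  ->  [[-260539, -35140], [1194750, 161141]]
... * rho(a^-1) = [[1, 0], [5, 1]]  ->  [[-436239, -35140], [2000455, 161141]]
... * rho(a^-1) = [[1, 0], [5, 1]]  ->  [[-611939, -35140], [2806160, 161141]]
... * rho(b^-1) = [[5, 2], [2, 1]]  ->  [[-3129975, -1259018], [14353082, 5773461]]
... * rho(a^-1) = [[1, 0], [5, 1]]  ->  [[-9425065, -1259018], [43220387, 5773461]]
... * rho(b) = [[1, -2], [-2, 5]]  ->  [[-6907029, 12555040], [31673465, -57573469]]
... * rho(a^-1) = [[1, 0], [5, 1]]  ->  [[55868171, 12555040], [-256193880, -57573469]]
... * rho(b^-1) = [[5, 2], [2, 1]]  ->  [[304450935, 124291382], [-1396116338, -569961229]]
tr = 304450935 + -569961229 = -265510294

-265510294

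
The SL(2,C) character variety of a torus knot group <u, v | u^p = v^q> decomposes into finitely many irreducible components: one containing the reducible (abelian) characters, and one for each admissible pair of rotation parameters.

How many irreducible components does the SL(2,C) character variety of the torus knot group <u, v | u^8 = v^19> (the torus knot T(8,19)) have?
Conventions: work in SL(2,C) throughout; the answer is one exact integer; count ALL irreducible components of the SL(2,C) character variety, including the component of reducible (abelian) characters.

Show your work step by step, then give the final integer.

64

In the torus knot group T(8,19), u^8 = v^19 is central, so an irreducible representation sends it to +I or -I (Schur).
This locks tr(u) to 2*cos(pi*alpha/8), alpha in 1..7, and tr(v) to 2*cos(pi*beta/19), beta in 1..18, on each component of irreducible characters.
The two central values (-1)^alpha I and (-1)^beta I must be the same matrix, so alpha and beta share a parity.
count pairs: odd alpha (4 choices) x odd beta (9), plus even alpha (3) x even beta (9): 4*9 + 3*9 = 63.
components with irreducible characters: 63; plus the single component of reducible (abelian) characters: total 64.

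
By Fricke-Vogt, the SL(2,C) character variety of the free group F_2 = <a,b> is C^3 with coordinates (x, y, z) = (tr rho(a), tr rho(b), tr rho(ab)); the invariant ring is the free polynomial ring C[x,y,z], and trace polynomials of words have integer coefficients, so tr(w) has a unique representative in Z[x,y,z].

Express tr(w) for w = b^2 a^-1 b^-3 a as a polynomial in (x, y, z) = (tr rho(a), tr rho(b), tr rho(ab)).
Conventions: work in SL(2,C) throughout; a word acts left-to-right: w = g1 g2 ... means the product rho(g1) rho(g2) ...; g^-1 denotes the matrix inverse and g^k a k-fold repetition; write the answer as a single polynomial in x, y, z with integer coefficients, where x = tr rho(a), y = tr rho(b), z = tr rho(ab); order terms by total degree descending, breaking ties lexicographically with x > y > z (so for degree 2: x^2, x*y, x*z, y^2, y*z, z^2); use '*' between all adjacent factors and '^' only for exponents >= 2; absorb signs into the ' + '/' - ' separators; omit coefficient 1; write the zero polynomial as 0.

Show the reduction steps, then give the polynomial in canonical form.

-x*y^4*z + x^2*y^3 + y^5 + y^3*z^2 + x*y^2*z - x^2*y - 5*y^3 - y*z^2 + 5*y

tr(b^2) = tr(b) tr(b) - tr(1)  (reduce the b square) = y^2 - 2
tr(b a b) = tr(b) tr(a b) - tr(a)  (reduce the b square) = y*z - x
tr(b a b^2) = tr(b) tr(b a b) - tr(b a)  (reduce the b square) = y^2*z - x*y - z
tr(a b a b) = tr(a b) tr(a b) - tr(1)  (split on a) = z^2 - 2
tr(a b a) = tr(a) tr(b a) - tr(b)  (reduce the a square) = x*z - y
tr(b a b^2 a) = tr(b) tr(a b a b) - tr(a b a)  (reduce the b square) = y*z^2 - x*z - y
tr(a b^2 a^-1 b) = tr(b a b^2) tr(a) - tr(b a b^2 a)  (eliminate a^-1) = x*y^2*z - x^2*y - y*z^2 + y
tr(a b^2 a^-1 b^-1) = tr(a b^2 a^-1) tr(b) - tr(a b^2 a^-1 b)  (eliminate b^-1) = -x*y^2*z + x^2*y + y^3 + y*z^2 - 3*y
tr(a b^2 a^-1 b^-2) = tr(a b^2 a^-1 b^-1) tr(b) - tr(a b^2 a^-1)  (eliminate b^-1) = -x*y^3*z + x^2*y^2 + y^4 + y^2*z^2 - 4*y^2 + 2
tr(b^2 a^-1 b^-3 a) = tr(a b^2 a^-1 b^-2) tr(b) - tr(a b^2 a^-1 b^-1)  (eliminate b^-1) = -x*y^4*z + x^2*y^3 + y^5 + y^3*z^2 + x*y^2*z - x^2*y - 5*y^3 - y*z^2 + 5*y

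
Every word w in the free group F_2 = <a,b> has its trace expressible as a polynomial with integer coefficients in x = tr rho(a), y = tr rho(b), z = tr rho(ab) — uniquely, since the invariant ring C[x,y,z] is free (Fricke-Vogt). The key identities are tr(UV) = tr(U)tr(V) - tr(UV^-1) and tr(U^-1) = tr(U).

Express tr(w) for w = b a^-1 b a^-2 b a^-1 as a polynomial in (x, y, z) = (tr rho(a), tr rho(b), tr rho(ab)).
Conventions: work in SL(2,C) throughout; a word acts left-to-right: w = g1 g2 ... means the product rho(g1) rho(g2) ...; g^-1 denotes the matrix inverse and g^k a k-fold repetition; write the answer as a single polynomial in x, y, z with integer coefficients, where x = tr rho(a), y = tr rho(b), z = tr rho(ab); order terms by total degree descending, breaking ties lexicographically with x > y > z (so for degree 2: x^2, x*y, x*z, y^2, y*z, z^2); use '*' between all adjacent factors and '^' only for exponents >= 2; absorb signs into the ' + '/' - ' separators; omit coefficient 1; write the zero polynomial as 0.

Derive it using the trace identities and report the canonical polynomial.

x^4*y^3 - 3*x^3*y^2*z - x^2*y^3 + 3*x^2*y*z^2 + 2*x*y^2*z - x*z^3 - 2*x^2*y - y*z^2 + 2*x*z + y

trace(b^2) = trace(b)*trace(b) - trace(1) = y^2 - 2
so trace(b^3) = trace(b)*trace(b^2) - trace(b) = y^3 - 3*y
trace(a b^2) = trace(b)*trace(a b) - trace(a) = y*z - x
trace(b^3 a) = trace(b)*trace(a b^2) - trace(a b) = y^2*z - x*y - z
trace(b^2 a^-1 b) = trace(b^3)*trace(a) - trace(b^3 a) = x*y^3 - y^2*z - 2*x*y + z
trace(a b a b) = trace(b a)*trace(b a) - trace(1)   [split at repeated b] = z^2 - 2
trace(a b a) = trace(a)*trace(b a) - trace(b) = x*z - y
trace(b a b^2 a) = trace(b)*trace(a b a b) - trace(a b a) = y*z^2 - x*z - y
reduce: trace(b^2 a^-1 b a) = trace(b a b^2)*trace(a) - trace(b a b^2 a) = x*y^2*z - x^2*y - y*z^2 + y
trace(b a^-1 b a^-1 b) = trace(b^2 a^-1 b)*trace(a) - trace(b^2 a^-1 b a) = x^2*y^3 - 2*x*y^2*z - x^2*y + y*z^2 + x*z - y
trace(b a b a b a) = trace(a b a b)*trace(a b) - trace(b a)   [split at repeated a] = z^3 - 3*z
reduce: trace(b a^-1 b a b a) = trace(b a b a b)*trace(a) - trace(b a b a b a) = x*y*z^2 - x^2*z - z^3 - x*y + 3*z
so trace(b a^-1 b a^-1 b a) = trace(b a^-1 b a b)*trace(a) - trace(b a^-1 b a b a) = x^2*y^2*z - x^3*y - 2*x*y*z^2 + x^2*z + z^3 + 2*x*y - 3*z
reduce: trace(b a^-1 b a^-1 b a^-1) = trace(b a^-1 b a^-1 b)*trace(a) - trace(b a^-1 b a^-1 b a) = x^3*y^3 - 3*x^2*y^2*z + 3*x*y*z^2 - z^3 - 3*x*y + 3*z
trace(b a^-1 b a^-2 b a^-1) = trace(b a^-1 b a^-1 b a^-1)*trace(a) - trace(b a^-1 b a^-1 b) = x^4*y^3 - 3*x^3*y^2*z - x^2*y^3 + 3*x^2*y*z^2 + 2*x*y^2*z - x*z^3 - 2*x^2*y - y*z^2 + 2*x*z + y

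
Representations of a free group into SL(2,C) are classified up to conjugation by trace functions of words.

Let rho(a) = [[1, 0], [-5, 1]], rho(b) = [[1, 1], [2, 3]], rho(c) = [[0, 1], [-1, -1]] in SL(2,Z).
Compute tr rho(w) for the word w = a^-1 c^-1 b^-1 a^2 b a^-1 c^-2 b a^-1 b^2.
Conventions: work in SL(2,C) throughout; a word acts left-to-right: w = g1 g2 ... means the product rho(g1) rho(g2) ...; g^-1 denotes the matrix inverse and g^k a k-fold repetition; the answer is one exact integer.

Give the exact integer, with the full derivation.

rho(a^-1) = [[1, 0], [5, 1]]
... * rho(c^-1) = [[-1, -1], [1, 0]]  ->  [[-1, -1], [-4, -5]]
... * rho(b^-1) = [[3, -1], [-2, 1]]  ->  [[-1, 0], [-2, -1]]
... * rho(a) = [[1, 0], [-5, 1]]  ->  [[-1, 0], [3, -1]]
... * rho(a) = [[1, 0], [-5, 1]]  ->  [[-1, 0], [8, -1]]
... * rho(b) = [[1, 1], [2, 3]]  ->  [[-1, -1], [6, 5]]
... * rho(a^-1) = [[1, 0], [5, 1]]  ->  [[-6, -1], [31, 5]]
... * rho(c^-1) = [[-1, -1], [1, 0]]  ->  [[5, 6], [-26, -31]]
... * rho(c^-1) = [[-1, -1], [1, 0]]  ->  [[1, -5], [-5, 26]]
... * rho(b) = [[1, 1], [2, 3]]  ->  [[-9, -14], [47, 73]]
... * rho(a^-1) = [[1, 0], [5, 1]]  ->  [[-79, -14], [412, 73]]
... * rho(b) = [[1, 1], [2, 3]]  ->  [[-107, -121], [558, 631]]
... * rho(b) = [[1, 1], [2, 3]]  ->  [[-349, -470], [1820, 2451]]
tr = -349 + 2451 = 2102

2102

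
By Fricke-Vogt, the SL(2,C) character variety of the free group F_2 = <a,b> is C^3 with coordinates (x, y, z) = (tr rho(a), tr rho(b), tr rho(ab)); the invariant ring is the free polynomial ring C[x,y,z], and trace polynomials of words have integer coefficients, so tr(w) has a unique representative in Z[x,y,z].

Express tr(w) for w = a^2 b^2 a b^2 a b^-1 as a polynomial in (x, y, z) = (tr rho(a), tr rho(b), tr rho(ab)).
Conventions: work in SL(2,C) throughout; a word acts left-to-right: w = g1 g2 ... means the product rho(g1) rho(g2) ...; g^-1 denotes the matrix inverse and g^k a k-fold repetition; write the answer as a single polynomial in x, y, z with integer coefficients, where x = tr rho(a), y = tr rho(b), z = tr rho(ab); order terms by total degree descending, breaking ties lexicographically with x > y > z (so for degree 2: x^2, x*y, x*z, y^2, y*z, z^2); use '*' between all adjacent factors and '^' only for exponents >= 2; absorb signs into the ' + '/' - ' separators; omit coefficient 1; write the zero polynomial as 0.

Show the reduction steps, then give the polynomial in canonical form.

x^2*y^3*z^2 - 2*x^3*y^2*z - x*y^4*z - x*y^2*z^3 + x^4*y + x^2*y^3 + 2*x^2*y*z^2 - x^3*z + 3*x*y^2*z - 4*x^2*y - y*z^2 + 2*x*z + y

trace(b a b a) = trace(b a)*trace(b a) - trace(1)   [split at repeated b] = z^2 - 2
apply: trace(b a b) = trace(b)*trace(a b) - trace(a) = y*z - x
trace(a^2 b a b) = trace(a)*trace(b a b a) - trace(b a b) = x*z^2 - y*z - x
trace(a b a) = trace(a)*trace(b a) - trace(b) = x*z - y
use: trace(a^2 b a) = trace(a)*trace(a b a) - trace(a b) = x^2*z - x*y - z
use: trace(a b^2 a^2 b) = trace(b)*trace(a^2 b a b) - trace(a^2 b a) = x*y*z^2 - x^2*z - y^2*z + z
use: trace(a^2) = trace(a)*trace(a) - trace(1) = x^2 - 2
apply: trace(a b^2 a) = trace(b)*trace(a^2 b) - trace(a^2) = x*y*z - x^2 - y^2 + 2
trace(a b^2 a^2) = trace(a)*trace(a b^2 a) - trace(a b^2) = x^2*y*z - x^3 - x*y^2 - y*z + 3*x
trace(b^2 a b^2 a^2) = trace(b)*trace(a b^2 a^2 b) - trace(a b^2 a^2) = x*y^2*z^2 - 2*x^2*y*z - y^3*z + x^3 + x*y^2 + 2*y*z - 3*x
apply: trace(a b^2 a b) = trace(b)*trace(a b a b) - trace(a b a) = y*z^2 - x*z - y
trace(b^2 a b^2 a) = trace(b)*trace(a b^2 a b) - trace(a b^2 a) = y^2*z^2 - 2*x*y*z + x^2 - 2
trace(a^2 b^2 a b^2 a) = trace(a)*trace(b^2 a b^2 a^2) - trace(b^2 a b^2 a) = x^2*y^2*z^2 - 2*x^3*y*z - x*y^3*z + x^4 + x^2*y^2 - y^2*z^2 + 4*x*y*z - 4*x^2 + 2
trace(a b a b a b) = trace(a b)*trace(a b a b) - trace(a^-1 b^-1)   [split at repeated a] = z^3 - 3*z
use: trace(a b a b^2 a b) = trace(b)*trace(a b a b a b) - trace(a b a b a) = y*z^3 - x*z^2 - 2*y*z + x
use: trace(b^2 a b^2 a b a) = trace(b)*trace(a b a b^2 a b) - trace(a b a b^2 a) = y^2*z^3 - 2*x*y*z^2 + x^2*z - y^2*z + x*y - z
trace(b^2 a b^2 a b) = trace(b)*trace(b a b^2 a b) - trace(b a b^2 a) = y^3*z^2 - 2*x*y^2*z + x^2*y - y*z^2 + x*z - y
use: trace(a^2 b^2 a b^2 a b) = trace(a)*trace(b^2 a b^2 a b a) - trace(b^2 a b^2 a b) = x*y^2*z^3 - 2*x^2*y*z^2 - y^3*z^2 + x^3*z + x*y^2*z + y*z^2 - 2*x*z + y
apply: trace(a^2 b^2 a b^2 a b^-1) = trace(a^2 b^2 a b^2 a)*trace(b) - trace(a^2 b^2 a b^2 a b) = x^2*y^3*z^2 - 2*x^3*y^2*z - x*y^4*z - x*y^2*z^3 + x^4*y + x^2*y^3 + 2*x^2*y*z^2 - x^3*z + 3*x*y^2*z - 4*x^2*y - y*z^2 + 2*x*z + y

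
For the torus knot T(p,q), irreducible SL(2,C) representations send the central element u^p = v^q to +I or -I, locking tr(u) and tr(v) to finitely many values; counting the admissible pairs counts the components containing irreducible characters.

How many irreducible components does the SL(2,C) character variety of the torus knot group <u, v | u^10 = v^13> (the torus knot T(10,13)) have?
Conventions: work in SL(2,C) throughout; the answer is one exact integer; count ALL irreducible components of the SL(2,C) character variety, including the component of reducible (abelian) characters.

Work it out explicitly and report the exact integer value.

In the torus knot group T(10,13), u^10 = v^13 is central, so an irreducible representation sends it to +I or -I (Schur).
On an irreducible component, tr(u) is locked at 2*cos(pi*alpha/10) for some alpha in 1..9, and tr(v) at 2*cos(pi*beta/13) for some beta in 1..12.
The two central values (-1)^alpha I and (-1)^beta I must be the same matrix, so alpha and beta share a parity.
count pairs: odd alpha (5 choices) x odd beta (6), plus even alpha (4) x even beta (6): 5*6 + 4*6 = 54.
That is 54 components of irreducible characters, and with the reducible (abelian) component the total is 55.

55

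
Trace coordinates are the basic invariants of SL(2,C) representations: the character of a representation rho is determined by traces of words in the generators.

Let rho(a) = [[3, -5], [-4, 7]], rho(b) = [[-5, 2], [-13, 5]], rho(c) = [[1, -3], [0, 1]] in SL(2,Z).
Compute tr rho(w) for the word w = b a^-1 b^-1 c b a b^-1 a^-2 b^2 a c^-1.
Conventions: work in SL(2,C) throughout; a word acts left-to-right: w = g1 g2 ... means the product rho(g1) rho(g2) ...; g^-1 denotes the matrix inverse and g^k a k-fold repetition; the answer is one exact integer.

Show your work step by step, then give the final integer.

rho(b) = [[-5, 2], [-13, 5]]
... * rho(a^-1) = [[7, 5], [4, 3]]  ->  [[-27, -19], [-71, -50]]
... * rho(b^-1) = [[5, -2], [13, -5]]  ->  [[-382, 149], [-1005, 392]]
... * rho(c) = [[1, -3], [0, 1]]  ->  [[-382, 1295], [-1005, 3407]]
... * rho(b) = [[-5, 2], [-13, 5]]  ->  [[-14925, 5711], [-39266, 15025]]
... * rho(a) = [[3, -5], [-4, 7]]  ->  [[-67619, 114602], [-177898, 301505]]
... * rho(b^-1) = [[5, -2], [13, -5]]  ->  [[1151731, -437772], [3030075, -1151729]]
... * rho(a^-1) = [[7, 5], [4, 3]]  ->  [[6311029, 4445339], [16603609, 11695188]]
... * rho(a^-1) = [[7, 5], [4, 3]]  ->  [[61958559, 44891162], [163006015, 118103609]]
... * rho(b) = [[-5, 2], [-13, 5]]  ->  [[-893377901, 348372928], [-2350376992, 916530075]]
... * rho(b) = [[-5, 2], [-13, 5]]  ->  [[-61958559, -44891162], [-163006015, -118103609]]
... * rho(a) = [[3, -5], [-4, 7]]  ->  [[-6311029, -4445339], [-16603609, -11695188]]
... * rho(c^-1) = [[1, 3], [0, 1]]  ->  [[-6311029, -23378426], [-16603609, -61506015]]
tr = -6311029 + -61506015 = -67817044

-67817044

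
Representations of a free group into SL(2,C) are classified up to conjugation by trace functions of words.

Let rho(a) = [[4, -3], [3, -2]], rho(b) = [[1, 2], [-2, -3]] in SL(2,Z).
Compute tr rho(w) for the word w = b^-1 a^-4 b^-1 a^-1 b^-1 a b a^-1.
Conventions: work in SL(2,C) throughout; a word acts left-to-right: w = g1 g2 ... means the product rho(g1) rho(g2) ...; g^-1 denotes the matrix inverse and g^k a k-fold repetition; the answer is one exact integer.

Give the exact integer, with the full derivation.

rho(b^-1) = [[-3, -2], [2, 1]]
... * rho(a^-1) = [[-2, 3], [-3, 4]]  ->  [[12, -17], [-7, 10]]
... * rho(a^-1) = [[-2, 3], [-3, 4]]  ->  [[27, -32], [-16, 19]]
... * rho(a^-1) = [[-2, 3], [-3, 4]]  ->  [[42, -47], [-25, 28]]
... * rho(a^-1) = [[-2, 3], [-3, 4]]  ->  [[57, -62], [-34, 37]]
... * rho(b^-1) = [[-3, -2], [2, 1]]  ->  [[-295, -176], [176, 105]]
... * rho(a^-1) = [[-2, 3], [-3, 4]]  ->  [[1118, -1589], [-667, 948]]
... * rho(b^-1) = [[-3, -2], [2, 1]]  ->  [[-6532, -3825], [3897, 2282]]
... * rho(a) = [[4, -3], [3, -2]]  ->  [[-37603, 27246], [22434, -16255]]
... * rho(b) = [[1, 2], [-2, -3]]  ->  [[-92095, -156944], [54944, 93633]]
... * rho(a^-1) = [[-2, 3], [-3, 4]]  ->  [[655022, -904061], [-390787, 539364]]
tr = 655022 + 539364 = 1194386

1194386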